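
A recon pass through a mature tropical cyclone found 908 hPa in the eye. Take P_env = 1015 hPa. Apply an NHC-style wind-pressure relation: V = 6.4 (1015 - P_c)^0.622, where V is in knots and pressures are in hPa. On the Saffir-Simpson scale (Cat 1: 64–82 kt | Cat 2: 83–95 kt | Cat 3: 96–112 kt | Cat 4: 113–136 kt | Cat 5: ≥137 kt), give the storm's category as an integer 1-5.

ΔP = 1015 − 908 = 107 hPa.
V ≈ 6.4 × 107^0.622 = 6.4 × 18.29 ≈ 117 kt.
117 kt falls in the Category 4 band.

4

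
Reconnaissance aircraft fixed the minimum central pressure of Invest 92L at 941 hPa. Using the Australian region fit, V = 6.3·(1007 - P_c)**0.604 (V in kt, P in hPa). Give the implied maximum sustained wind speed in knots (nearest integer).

ΔP = 1007 − 941 = 66 hPa.
66^0.604 ≈ 12.560.
V ≈ 6.3 × 12.560 ≈ 79.1 kt.

79 kt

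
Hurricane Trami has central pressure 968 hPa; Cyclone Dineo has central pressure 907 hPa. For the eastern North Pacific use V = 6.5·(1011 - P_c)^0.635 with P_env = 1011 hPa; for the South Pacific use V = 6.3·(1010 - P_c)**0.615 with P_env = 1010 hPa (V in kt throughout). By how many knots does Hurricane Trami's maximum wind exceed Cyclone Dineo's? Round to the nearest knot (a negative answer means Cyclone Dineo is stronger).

Hurricane Trami: ΔP = 43; V ≈ 6.5 × 43^0.635 ≈ 70.82 kt.
Cyclone Dineo: ΔP = 103; V ≈ 6.3 × 103^0.615 ≈ 108.95 kt.
Difference ≈ 70.82 − 108.95 = -38.13 → -38 kt.

-38 kt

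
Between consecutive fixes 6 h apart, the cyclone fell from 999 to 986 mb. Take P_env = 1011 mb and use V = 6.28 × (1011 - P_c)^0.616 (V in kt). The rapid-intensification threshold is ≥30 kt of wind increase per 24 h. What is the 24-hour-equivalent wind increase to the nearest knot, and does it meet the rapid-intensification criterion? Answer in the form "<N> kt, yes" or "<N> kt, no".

V₁: ΔP = 12, V ≈ 6.28 × 12^0.616 ≈ 29.02 kt.
V₂: ΔP = 25, V ≈ 6.28 × 25^0.616 ≈ 45.61 kt.
ΔV over 6 h = 16.59 kt → 24 h equivalent = 16.59 × 24/6 ≈ 66.36 kt.
66 kt ≥ 30 kt ⇒ rapid intensification.

66 kt, yes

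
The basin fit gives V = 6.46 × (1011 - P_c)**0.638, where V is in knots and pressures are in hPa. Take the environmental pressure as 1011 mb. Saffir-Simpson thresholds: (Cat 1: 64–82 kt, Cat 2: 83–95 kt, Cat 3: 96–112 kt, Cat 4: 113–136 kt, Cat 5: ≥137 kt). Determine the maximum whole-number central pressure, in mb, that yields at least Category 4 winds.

Category 4 begins at V = 113 kt.
Required ΔP = (113/6.46)^(1/0.638) = 17.492^1.567 ≈ 88.72 mb.
P_c ≤ 1011 − 88.72 = 922.28, so the highest integer P_c is 922 mb.

922 mb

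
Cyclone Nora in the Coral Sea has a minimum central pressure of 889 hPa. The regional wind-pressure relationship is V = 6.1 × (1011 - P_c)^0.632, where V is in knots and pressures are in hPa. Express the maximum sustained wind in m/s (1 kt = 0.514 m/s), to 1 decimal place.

ΔP = 1011 − 889 = 122 hPa.
V ≈ 6.1 × 122^0.632 = 6.1 × 20.825 ≈ 127.031 kt.
127.031 × 0.514 ≈ 65.29 m/s → 65.3 m/s.

65.3 m/s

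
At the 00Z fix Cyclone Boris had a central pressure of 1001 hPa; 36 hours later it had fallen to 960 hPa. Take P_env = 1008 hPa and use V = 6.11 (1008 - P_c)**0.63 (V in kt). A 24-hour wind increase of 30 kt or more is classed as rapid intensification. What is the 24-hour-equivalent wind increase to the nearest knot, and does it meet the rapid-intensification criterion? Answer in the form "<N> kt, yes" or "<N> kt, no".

33 kt, yes

V₁: ΔP = 7, V ≈ 6.11 × 7^0.63 ≈ 20.82 kt.
V₂: ΔP = 48, V ≈ 6.11 × 48^0.63 ≈ 70.02 kt.
ΔV over 36 h = 49.20 kt → 24 h equivalent = 49.20 × 24/36 ≈ 32.80 kt.
33 kt ≥ 30 kt ⇒ rapid intensification.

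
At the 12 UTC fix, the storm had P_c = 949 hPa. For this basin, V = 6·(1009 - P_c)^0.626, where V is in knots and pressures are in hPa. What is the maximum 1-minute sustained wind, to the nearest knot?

78 kt

ΔP = 1009 − 949 = 60 hPa.
60^0.626 ≈ 12.975.
V ≈ 6 × 12.975 ≈ 77.9 kt.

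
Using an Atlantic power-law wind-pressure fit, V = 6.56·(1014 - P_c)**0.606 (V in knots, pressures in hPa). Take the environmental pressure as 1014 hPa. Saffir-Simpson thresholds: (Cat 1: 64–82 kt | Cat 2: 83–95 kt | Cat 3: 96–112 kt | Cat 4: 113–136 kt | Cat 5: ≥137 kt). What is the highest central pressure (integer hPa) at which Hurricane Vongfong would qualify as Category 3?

930 hPa

Category 3 begins at V = 96 kt.
Required ΔP = (96/6.56)^(1/0.606) = 14.634^1.650 ≈ 83.76 hPa.
P_c ≤ 1014 − 83.76 = 930.24, so the highest integer P_c is 930 hPa.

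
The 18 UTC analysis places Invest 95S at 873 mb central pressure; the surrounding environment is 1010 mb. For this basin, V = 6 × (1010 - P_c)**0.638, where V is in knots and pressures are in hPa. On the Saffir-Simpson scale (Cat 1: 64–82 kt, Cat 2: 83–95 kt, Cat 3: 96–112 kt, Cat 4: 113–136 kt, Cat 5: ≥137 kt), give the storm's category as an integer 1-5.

5

ΔP = 1010 − 873 = 137 mb.
V ≈ 6 × 137^0.638 = 6 × 23.08 ≈ 138 kt.
138 kt falls in the Category 5 band.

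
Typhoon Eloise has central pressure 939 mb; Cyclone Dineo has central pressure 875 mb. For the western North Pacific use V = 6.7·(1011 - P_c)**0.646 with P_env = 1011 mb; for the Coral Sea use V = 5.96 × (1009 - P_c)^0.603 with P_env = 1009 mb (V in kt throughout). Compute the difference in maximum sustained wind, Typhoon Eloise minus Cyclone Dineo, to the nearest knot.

-8 kt

Typhoon Eloise: ΔP = 72; V ≈ 6.7 × 72^0.646 ≈ 106.15 kt.
Cyclone Dineo: ΔP = 134; V ≈ 5.96 × 134^0.603 ≈ 114.26 kt.
Difference ≈ 106.15 − 114.26 = -8.11 → -8 kt.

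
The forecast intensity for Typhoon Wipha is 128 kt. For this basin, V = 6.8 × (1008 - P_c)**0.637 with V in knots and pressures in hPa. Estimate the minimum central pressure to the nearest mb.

908 mb

ΔP = (V / 6.8)^(1/0.637) = (128/6.8)^1.570.
128/6.8 = 18.824; 18.824^1.570 ≈ 100.25 mb.
P_c = 1008 − 100.25 = 907.75 ≈ 908 mb.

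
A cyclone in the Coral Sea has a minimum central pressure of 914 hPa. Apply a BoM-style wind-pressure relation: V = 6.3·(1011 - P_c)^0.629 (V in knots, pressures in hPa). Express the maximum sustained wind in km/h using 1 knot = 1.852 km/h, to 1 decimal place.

ΔP = 1011 − 914 = 97 hPa.
V ≈ 6.3 × 97^0.629 = 6.3 × 17.770 ≈ 111.949 kt.
111.949 × 1.852 ≈ 207.33 km/h → 207.3 km/h.

207.3 km/h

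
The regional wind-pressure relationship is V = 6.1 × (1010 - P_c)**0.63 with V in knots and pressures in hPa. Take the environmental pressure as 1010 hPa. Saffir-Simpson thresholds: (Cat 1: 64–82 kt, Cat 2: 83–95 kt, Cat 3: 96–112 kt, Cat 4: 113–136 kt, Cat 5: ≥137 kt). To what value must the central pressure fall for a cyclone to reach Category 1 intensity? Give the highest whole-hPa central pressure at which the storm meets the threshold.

Category 1 begins at V = 64 kt.
Required ΔP = (64/6.1)^(1/0.63) = 10.492^1.587 ≈ 41.73 hPa.
P_c ≤ 1010 − 41.73 = 968.27, so the highest integer P_c is 968 hPa.

968 hPa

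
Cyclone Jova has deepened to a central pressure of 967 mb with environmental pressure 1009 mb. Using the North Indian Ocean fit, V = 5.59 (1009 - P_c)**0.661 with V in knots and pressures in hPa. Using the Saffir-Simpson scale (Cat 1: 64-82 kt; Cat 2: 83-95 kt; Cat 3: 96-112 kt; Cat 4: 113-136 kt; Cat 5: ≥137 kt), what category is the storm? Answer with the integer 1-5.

1

ΔP = 1009 − 967 = 42 mb.
V ≈ 5.59 × 42^0.661 = 5.59 × 11.83 ≈ 66 kt.
66 kt falls in the Category 1 band.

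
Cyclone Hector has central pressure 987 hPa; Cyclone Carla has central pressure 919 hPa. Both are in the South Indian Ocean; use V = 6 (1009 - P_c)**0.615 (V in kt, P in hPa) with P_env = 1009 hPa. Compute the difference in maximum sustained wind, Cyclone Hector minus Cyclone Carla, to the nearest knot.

Cyclone Hector: ΔP = 22; V ≈ 6 × 22^0.615 ≈ 40.16 kt.
Cyclone Carla: ΔP = 90; V ≈ 6 × 90^0.615 ≈ 95.50 kt.
Difference ≈ 40.16 − 95.50 = -55.34 → -55 kt.

-55 kt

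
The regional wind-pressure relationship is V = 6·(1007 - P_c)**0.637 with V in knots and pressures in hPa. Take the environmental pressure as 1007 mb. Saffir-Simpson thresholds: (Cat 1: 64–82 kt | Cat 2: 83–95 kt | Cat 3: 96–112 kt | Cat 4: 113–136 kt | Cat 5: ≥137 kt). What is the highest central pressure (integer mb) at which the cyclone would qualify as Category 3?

929 mb

Category 3 begins at V = 96 kt.
Required ΔP = (96/6)^(1/0.637) = 16.000^1.570 ≈ 77.68 mb.
P_c ≤ 1007 − 77.68 = 929.32, so the highest integer P_c is 929 mb.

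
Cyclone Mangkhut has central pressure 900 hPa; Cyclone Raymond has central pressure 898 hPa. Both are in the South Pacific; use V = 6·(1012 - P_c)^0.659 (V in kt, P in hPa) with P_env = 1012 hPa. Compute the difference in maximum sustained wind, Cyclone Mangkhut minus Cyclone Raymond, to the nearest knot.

-2 kt

Cyclone Mangkhut: ΔP = 112; V ≈ 6 × 112^0.659 ≈ 134.46 kt.
Cyclone Raymond: ΔP = 114; V ≈ 6 × 114^0.659 ≈ 136.04 kt.
Difference ≈ 134.46 − 136.04 = -1.58 → -2 kt.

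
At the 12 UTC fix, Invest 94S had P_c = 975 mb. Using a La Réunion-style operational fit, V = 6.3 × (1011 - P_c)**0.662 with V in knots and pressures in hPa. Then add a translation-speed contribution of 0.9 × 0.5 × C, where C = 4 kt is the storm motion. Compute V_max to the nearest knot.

69 kt

ΔP = 1011 − 975 = 36 mb.
36^0.662 ≈ 10.722.
V ≈ 6.3 × 10.722 ≈ 67.5 kt.
Translation term: 0.9 × 0.5 × 4 = 1.8 kt.
Corrected V ≈ 69.3 kt → 69 kt.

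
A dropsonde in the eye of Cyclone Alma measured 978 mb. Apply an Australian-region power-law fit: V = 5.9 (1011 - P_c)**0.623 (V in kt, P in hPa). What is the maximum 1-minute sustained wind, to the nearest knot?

52 kt

ΔP = 1011 − 978 = 33 mb.
33^0.623 ≈ 8.831.
V ≈ 5.9 × 8.831 ≈ 52.1 kt.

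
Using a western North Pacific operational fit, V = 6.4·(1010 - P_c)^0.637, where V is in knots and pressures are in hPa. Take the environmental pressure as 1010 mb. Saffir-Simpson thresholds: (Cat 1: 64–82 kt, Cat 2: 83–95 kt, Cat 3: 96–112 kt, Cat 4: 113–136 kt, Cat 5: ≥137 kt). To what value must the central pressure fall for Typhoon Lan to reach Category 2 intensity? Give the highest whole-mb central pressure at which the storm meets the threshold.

954 mb

Category 2 begins at V = 83 kt.
Required ΔP = (83/6.4)^(1/0.637) = 12.969^1.570 ≈ 55.86 mb.
P_c ≤ 1010 − 55.86 = 954.14, so the highest integer P_c is 954 mb.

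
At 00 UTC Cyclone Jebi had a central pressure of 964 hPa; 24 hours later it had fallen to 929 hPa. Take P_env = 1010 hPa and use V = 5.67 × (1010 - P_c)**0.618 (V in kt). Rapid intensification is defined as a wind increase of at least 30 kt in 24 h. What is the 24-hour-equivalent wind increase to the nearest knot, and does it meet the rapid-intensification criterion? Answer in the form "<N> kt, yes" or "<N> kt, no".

25 kt, no

V₁: ΔP = 46, V ≈ 5.67 × 46^0.618 ≈ 60.42 kt.
V₂: ΔP = 81, V ≈ 5.67 × 81^0.618 ≈ 85.71 kt.
ΔV over 24 h = 25.29 kt → 24 h equivalent = 25.29 × 24/24 ≈ 25.29 kt.
25 kt < 30 kt ⇒ not rapid intensification.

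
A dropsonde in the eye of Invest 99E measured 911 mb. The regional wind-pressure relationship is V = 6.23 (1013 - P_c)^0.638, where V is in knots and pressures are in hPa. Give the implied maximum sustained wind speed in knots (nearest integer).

119 kt

ΔP = 1013 − 911 = 102 mb.
102^0.638 ≈ 19.120.
V ≈ 6.23 × 19.120 ≈ 119.1 kt.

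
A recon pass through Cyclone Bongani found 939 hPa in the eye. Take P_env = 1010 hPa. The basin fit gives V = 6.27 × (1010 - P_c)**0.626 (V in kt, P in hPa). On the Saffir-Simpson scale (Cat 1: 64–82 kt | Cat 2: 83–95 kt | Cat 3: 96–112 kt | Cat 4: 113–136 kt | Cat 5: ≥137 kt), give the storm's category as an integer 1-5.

ΔP = 1010 − 939 = 71 hPa.
V ≈ 6.27 × 71^0.626 = 6.27 × 14.42 ≈ 90 kt.
90 kt falls in the Category 2 band.

2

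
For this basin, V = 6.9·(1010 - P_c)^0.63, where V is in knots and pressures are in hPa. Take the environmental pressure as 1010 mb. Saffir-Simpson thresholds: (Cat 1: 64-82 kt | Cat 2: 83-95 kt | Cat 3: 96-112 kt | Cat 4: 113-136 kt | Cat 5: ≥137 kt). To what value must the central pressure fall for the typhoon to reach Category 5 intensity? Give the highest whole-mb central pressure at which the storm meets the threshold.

Category 5 begins at V = 137 kt.
Required ΔP = (137/6.9)^(1/0.63) = 19.855^1.587 ≈ 114.85 mb.
P_c ≤ 1010 − 114.85 = 895.15, so the highest integer P_c is 895 mb.

895 mb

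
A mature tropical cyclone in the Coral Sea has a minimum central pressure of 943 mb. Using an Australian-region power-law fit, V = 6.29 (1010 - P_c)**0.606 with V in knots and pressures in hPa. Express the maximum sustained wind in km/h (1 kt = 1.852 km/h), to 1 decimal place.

ΔP = 1010 − 943 = 67 mb.
V ≈ 6.29 × 67^0.606 = 6.29 × 12.782 ≈ 80.399 kt.
80.399 × 1.852 ≈ 148.90 km/h → 148.9 km/h.

148.9 km/h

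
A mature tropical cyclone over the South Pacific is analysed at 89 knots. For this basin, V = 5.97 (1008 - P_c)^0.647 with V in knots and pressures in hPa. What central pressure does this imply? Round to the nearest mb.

943 mb

ΔP = (V / 5.97)^(1/0.647) = (89/5.97)^1.546.
89/5.97 = 14.908; 14.908^1.546 ≈ 65.11 mb.
P_c = 1008 − 65.11 = 942.89 ≈ 943 mb.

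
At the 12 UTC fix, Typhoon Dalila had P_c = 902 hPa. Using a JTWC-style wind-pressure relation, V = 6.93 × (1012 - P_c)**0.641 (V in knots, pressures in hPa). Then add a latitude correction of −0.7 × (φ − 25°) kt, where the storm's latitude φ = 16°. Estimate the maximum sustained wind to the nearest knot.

147 kt

ΔP = 1012 − 902 = 110 hPa.
110^0.641 ≈ 20.349.
V ≈ 6.93 × 20.349 ≈ 141.0 kt.
Latitude correction: −0.7 × (16 − 25) = 6.3 kt.
Corrected V ≈ 147.3 kt → 147 kt.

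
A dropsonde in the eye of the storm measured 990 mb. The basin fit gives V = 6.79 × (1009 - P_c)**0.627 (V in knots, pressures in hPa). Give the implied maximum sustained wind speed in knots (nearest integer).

ΔP = 1009 − 990 = 19 mb.
19^0.627 ≈ 6.335.
V ≈ 6.79 × 6.335 ≈ 43.0 kt.

43 kt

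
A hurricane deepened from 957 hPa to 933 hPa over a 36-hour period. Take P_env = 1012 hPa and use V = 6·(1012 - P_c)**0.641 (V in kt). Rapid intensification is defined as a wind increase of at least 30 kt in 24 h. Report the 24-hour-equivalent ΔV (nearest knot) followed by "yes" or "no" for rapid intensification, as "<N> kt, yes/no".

V₁: ΔP = 55, V ≈ 6 × 55^0.641 ≈ 78.29 kt.
V₂: ΔP = 79, V ≈ 6 × 79^0.641 ≈ 98.75 kt.
ΔV over 36 h = 20.46 kt → 24 h equivalent = 20.46 × 24/36 ≈ 13.64 kt.
14 kt < 30 kt ⇒ not rapid intensification.

14 kt, no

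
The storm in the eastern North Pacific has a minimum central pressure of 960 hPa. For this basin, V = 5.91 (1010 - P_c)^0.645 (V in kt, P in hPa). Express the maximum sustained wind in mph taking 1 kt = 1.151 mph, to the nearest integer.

ΔP = 1010 − 960 = 50 hPa.
V ≈ 5.91 × 50^0.645 = 5.91 × 12.469 ≈ 73.692 kt.
73.692 × 1.151 ≈ 84.82 mph → 85 mph.

85 mph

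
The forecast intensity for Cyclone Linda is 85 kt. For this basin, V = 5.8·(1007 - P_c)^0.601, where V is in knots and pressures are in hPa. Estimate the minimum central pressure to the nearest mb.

ΔP = (V / 5.8)^(1/0.601) = (85/5.8)^1.664.
85/5.8 = 14.655; 14.655^1.664 ≈ 87.11 mb.
P_c = 1007 − 87.11 = 919.89 ≈ 920 mb.

920 mb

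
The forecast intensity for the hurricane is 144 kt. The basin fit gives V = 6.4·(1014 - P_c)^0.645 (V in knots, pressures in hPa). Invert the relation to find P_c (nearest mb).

889 mb

ΔP = (V / 6.4)^(1/0.645) = (144/6.4)^1.550.
144/6.4 = 22.500; 22.500^1.550 ≈ 124.86 mb.
P_c = 1014 − 124.86 = 889.14 ≈ 889 mb.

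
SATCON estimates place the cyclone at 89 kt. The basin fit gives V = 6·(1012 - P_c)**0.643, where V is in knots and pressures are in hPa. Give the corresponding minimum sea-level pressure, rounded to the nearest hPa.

ΔP = (V / 6)^(1/0.643) = (89/6)^1.555.
89/6 = 14.833; 14.833^1.555 ≈ 66.30 hPa.
P_c = 1012 − 66.30 = 945.70 ≈ 946 hPa.

946 hPa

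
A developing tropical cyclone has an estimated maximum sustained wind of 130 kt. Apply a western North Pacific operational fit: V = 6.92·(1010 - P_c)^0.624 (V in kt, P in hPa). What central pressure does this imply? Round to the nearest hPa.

900 hPa

ΔP = (V / 6.92)^(1/0.624) = (130/6.92)^1.603.
130/6.92 = 18.786; 18.786^1.603 ≈ 110.00 hPa.
P_c = 1010 − 110.00 = 900.00 ≈ 900 hPa.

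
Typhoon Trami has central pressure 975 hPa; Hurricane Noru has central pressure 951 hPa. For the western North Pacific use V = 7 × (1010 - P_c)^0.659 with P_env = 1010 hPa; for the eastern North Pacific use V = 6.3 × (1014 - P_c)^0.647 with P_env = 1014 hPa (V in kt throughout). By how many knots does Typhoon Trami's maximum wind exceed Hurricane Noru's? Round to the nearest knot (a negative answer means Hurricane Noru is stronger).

Typhoon Trami: ΔP = 35; V ≈ 7 × 35^0.659 ≈ 72.89 kt.
Hurricane Noru: ΔP = 63; V ≈ 6.3 × 63^0.647 ≈ 91.94 kt.
Difference ≈ 72.89 − 91.94 = -19.05 → -19 kt.

-19 kt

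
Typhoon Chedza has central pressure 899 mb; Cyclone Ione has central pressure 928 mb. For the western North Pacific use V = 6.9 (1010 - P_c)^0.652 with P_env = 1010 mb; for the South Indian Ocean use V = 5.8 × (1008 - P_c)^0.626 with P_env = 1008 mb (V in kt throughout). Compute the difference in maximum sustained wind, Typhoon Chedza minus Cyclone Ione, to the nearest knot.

Typhoon Chedza: ΔP = 111; V ≈ 6.9 × 111^0.652 ≈ 148.73 kt.
Cyclone Ione: ΔP = 80; V ≈ 5.8 × 80^0.626 ≈ 90.11 kt.
Difference ≈ 148.73 − 90.11 = 58.62 → 59 kt.

59 kt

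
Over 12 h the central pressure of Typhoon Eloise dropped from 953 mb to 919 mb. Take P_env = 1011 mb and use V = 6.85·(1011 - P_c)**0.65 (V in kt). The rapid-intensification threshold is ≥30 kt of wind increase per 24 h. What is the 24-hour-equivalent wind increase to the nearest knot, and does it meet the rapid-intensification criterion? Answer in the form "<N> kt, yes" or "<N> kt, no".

V₁: ΔP = 58, V ≈ 6.85 × 58^0.65 ≈ 95.92 kt.
V₂: ΔP = 92, V ≈ 6.85 × 92^0.65 ≈ 129.47 kt.
ΔV over 12 h = 33.55 kt → 24 h equivalent = 33.55 × 24/12 ≈ 67.10 kt.
67 kt ≥ 30 kt ⇒ rapid intensification.

67 kt, yes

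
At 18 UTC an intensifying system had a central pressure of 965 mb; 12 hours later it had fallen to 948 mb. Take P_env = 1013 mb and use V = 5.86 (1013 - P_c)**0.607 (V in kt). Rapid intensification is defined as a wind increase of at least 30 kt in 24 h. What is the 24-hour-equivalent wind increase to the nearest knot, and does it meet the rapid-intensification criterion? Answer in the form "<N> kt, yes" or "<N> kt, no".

25 kt, no

V₁: ΔP = 48, V ≈ 5.86 × 48^0.607 ≈ 61.43 kt.
V₂: ΔP = 65, V ≈ 5.86 × 65^0.607 ≈ 73.85 kt.
ΔV over 12 h = 12.42 kt → 24 h equivalent = 12.42 × 24/12 ≈ 24.84 kt.
25 kt < 30 kt ⇒ not rapid intensification.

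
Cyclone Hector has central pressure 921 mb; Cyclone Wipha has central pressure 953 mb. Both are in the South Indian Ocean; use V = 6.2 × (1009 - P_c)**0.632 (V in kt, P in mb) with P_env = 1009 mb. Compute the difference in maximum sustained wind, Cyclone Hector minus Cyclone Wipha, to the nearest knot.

26 kt

Cyclone Hector: ΔP = 88; V ≈ 6.2 × 88^0.632 ≈ 105.03 kt.
Cyclone Wipha: ΔP = 56; V ≈ 6.2 × 56^0.632 ≈ 78.93 kt.
Difference ≈ 105.03 − 78.93 = 26.10 → 26 kt.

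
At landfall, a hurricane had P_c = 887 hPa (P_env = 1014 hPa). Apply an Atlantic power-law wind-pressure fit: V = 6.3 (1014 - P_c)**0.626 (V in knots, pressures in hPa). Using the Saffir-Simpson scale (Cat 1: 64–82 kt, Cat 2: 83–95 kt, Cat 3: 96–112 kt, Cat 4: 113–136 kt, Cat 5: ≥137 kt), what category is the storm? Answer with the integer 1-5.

4

ΔP = 1014 − 887 = 127 hPa.
V ≈ 6.3 × 127^0.626 = 6.3 × 20.75 ≈ 131 kt.
131 kt falls in the Category 4 band.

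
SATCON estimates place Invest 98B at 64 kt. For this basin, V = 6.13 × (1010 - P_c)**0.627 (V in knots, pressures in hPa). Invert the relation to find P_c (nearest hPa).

968 hPa

ΔP = (V / 6.13)^(1/0.627) = (64/6.13)^1.595.
64/6.13 = 10.440; 10.440^1.595 ≈ 42.15 hPa.
P_c = 1010 − 42.15 = 967.85 ≈ 968 hPa.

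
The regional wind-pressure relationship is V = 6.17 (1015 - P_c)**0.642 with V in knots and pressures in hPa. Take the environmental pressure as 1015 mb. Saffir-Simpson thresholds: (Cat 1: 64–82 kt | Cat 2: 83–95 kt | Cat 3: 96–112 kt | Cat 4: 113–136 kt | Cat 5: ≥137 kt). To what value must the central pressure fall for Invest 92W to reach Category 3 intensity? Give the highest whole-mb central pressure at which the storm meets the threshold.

943 mb

Category 3 begins at V = 96 kt.
Required ΔP = (96/6.17)^(1/0.642) = 15.559^1.558 ≈ 71.89 mb.
P_c ≤ 1015 − 71.89 = 943.11, so the highest integer P_c is 943 mb.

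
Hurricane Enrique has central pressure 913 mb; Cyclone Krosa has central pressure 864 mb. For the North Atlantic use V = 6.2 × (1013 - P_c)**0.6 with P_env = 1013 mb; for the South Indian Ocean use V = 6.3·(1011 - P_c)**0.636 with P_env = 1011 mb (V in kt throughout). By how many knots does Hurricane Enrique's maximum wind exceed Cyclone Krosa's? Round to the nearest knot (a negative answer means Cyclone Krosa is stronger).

-52 kt

Hurricane Enrique: ΔP = 100; V ≈ 6.2 × 100^0.6 ≈ 98.26 kt.
Cyclone Krosa: ΔP = 147; V ≈ 6.3 × 147^0.636 ≈ 150.58 kt.
Difference ≈ 98.26 − 150.58 = -52.32 → -52 kt.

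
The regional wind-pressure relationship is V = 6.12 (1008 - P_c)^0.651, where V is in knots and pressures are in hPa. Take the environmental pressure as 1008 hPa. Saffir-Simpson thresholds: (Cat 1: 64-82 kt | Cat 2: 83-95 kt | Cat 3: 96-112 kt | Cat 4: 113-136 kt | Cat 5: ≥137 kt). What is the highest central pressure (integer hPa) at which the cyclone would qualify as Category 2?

953 hPa

Category 2 begins at V = 83 kt.
Required ΔP = (83/6.12)^(1/0.651) = 13.562^1.536 ≈ 54.87 hPa.
P_c ≤ 1008 − 54.87 = 953.13, so the highest integer P_c is 953 hPa.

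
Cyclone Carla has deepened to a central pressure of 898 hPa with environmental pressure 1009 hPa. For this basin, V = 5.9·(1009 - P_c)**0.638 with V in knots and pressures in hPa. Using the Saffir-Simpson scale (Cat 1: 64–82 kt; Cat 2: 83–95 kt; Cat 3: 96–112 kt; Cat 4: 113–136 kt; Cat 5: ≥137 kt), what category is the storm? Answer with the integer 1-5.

ΔP = 1009 − 898 = 111 hPa.
V ≈ 5.9 × 111^0.638 = 5.9 × 20.18 ≈ 119 kt.
119 kt falls in the Category 4 band.

4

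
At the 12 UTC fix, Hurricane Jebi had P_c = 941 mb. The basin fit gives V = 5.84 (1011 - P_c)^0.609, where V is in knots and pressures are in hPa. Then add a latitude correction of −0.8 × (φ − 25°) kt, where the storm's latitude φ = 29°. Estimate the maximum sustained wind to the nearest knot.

ΔP = 1011 − 941 = 70 mb.
70^0.609 ≈ 13.294.
V ≈ 5.84 × 13.294 ≈ 77.6 kt.
Latitude correction: −0.8 × (29 − 25) = -3.2 kt.
Corrected V ≈ 74.4 kt → 74 kt.

74 kt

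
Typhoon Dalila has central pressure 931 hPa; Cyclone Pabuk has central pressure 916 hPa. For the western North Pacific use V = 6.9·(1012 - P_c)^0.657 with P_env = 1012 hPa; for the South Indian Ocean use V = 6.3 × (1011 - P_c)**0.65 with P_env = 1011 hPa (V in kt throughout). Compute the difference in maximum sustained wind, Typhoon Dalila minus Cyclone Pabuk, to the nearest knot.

Typhoon Dalila: ΔP = 81; V ≈ 6.9 × 81^0.657 ≈ 123.80 kt.
Cyclone Pabuk: ΔP = 95; V ≈ 6.3 × 95^0.65 ≈ 121.58 kt.
Difference ≈ 123.80 − 121.58 = 2.22 → 2 kt.

2 kt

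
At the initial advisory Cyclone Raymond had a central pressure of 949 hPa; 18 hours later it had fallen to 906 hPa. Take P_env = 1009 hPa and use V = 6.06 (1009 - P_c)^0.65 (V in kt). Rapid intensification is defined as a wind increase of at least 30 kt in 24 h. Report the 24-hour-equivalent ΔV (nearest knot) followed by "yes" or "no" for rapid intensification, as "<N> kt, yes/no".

49 kt, yes

V₁: ΔP = 60, V ≈ 6.06 × 60^0.65 ≈ 86.75 kt.
V₂: ΔP = 103, V ≈ 6.06 × 103^0.65 ≈ 123.26 kt.
ΔV over 18 h = 36.51 kt → 24 h equivalent = 36.51 × 24/18 ≈ 48.68 kt.
49 kt ≥ 30 kt ⇒ rapid intensification.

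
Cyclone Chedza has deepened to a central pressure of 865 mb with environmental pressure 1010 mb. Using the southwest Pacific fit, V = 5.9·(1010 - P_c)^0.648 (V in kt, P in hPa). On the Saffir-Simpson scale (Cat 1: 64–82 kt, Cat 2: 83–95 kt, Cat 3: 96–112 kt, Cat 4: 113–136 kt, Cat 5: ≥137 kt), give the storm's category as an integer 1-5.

5

ΔP = 1010 − 865 = 145 mb.
V ≈ 5.9 × 145^0.648 = 5.9 × 25.15 ≈ 148 kt.
148 kt falls in the Category 5 band.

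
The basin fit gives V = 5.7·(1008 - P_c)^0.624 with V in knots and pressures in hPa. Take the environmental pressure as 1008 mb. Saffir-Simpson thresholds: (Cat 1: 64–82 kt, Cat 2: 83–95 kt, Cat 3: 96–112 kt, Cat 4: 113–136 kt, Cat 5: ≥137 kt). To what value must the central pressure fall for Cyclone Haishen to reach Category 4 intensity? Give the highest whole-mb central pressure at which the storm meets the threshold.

Category 4 begins at V = 113 kt.
Required ΔP = (113/5.7)^(1/0.624) = 19.825^1.603 ≈ 119.91 mb.
P_c ≤ 1008 − 119.91 = 888.09, so the highest integer P_c is 888 mb.

888 mb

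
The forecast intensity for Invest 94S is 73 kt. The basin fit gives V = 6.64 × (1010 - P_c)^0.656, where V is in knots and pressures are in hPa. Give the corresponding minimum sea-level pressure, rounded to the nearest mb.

ΔP = (V / 6.64)^(1/0.656) = (73/6.64)^1.524.
73/6.64 = 10.994; 10.994^1.524 ≈ 38.65 mb.
P_c = 1010 − 38.65 = 971.35 ≈ 971 mb.

971 mb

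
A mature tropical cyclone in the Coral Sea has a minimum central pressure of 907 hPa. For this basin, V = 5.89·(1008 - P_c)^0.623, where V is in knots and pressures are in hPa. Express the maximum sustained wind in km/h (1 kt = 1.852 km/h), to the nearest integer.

ΔP = 1008 − 907 = 101 hPa.
V ≈ 5.89 × 101^0.623 = 5.89 × 17.729 ≈ 104.426 kt.
104.426 × 1.852 ≈ 193.40 km/h → 193 km/h.

193 km/h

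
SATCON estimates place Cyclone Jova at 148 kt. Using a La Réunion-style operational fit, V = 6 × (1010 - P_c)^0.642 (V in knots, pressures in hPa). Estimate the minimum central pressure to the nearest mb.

ΔP = (V / 6)^(1/0.642) = (148/6)^1.558.
148/6 = 24.667; 24.667^1.558 ≈ 147.37 mb.
P_c = 1010 − 147.37 = 862.63 ≈ 863 mb.

863 mb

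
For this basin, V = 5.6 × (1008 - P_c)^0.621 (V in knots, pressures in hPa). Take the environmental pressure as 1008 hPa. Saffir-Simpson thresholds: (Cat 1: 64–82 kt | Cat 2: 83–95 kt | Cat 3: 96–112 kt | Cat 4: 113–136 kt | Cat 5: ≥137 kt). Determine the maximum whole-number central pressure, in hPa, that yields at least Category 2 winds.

931 hPa

Category 2 begins at V = 83 kt.
Required ΔP = (83/5.6)^(1/0.621) = 14.821^1.610 ≈ 76.82 hPa.
P_c ≤ 1008 − 76.82 = 931.18, so the highest integer P_c is 931 hPa.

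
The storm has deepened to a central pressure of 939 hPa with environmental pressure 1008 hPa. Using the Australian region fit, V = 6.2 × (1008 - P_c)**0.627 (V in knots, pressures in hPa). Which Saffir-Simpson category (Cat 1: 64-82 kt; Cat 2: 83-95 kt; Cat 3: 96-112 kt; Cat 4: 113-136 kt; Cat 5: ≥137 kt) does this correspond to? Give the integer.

2

ΔP = 1008 − 939 = 69 hPa.
V ≈ 6.2 × 69^0.627 = 6.2 × 14.22 ≈ 88 kt.
88 kt falls in the Category 2 band.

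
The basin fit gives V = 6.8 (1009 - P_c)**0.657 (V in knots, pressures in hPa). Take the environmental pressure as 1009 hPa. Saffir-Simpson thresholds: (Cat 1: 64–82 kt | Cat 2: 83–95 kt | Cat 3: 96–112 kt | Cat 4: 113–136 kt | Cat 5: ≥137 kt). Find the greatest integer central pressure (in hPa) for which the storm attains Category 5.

Category 5 begins at V = 137 kt.
Required ΔP = (137/6.8)^(1/0.657) = 20.147^1.522 ≈ 96.63 hPa.
P_c ≤ 1009 − 96.63 = 912.37, so the highest integer P_c is 912 hPa.

912 hPa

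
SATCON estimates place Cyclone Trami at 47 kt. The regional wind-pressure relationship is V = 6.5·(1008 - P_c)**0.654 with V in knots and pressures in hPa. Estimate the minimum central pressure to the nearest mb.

ΔP = (V / 6.5)^(1/0.654) = (47/6.5)^1.529.
47/6.5 = 7.231; 7.231^1.529 ≈ 20.59 mb.
P_c = 1008 − 20.59 = 987.41 ≈ 987 mb.

987 mb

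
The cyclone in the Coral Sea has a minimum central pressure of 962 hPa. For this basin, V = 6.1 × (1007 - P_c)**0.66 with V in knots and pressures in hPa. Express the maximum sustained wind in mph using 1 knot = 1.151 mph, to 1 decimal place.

86.6 mph

ΔP = 1007 − 962 = 45 hPa.
V ≈ 6.1 × 45^0.66 = 6.1 × 12.334 ≈ 75.240 kt.
75.240 × 1.151 ≈ 86.60 mph → 86.6 mph.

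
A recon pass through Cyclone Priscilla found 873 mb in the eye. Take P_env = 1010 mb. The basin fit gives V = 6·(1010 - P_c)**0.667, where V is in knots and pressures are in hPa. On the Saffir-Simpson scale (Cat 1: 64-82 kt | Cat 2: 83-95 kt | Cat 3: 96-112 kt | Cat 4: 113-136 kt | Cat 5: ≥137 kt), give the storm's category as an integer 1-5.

ΔP = 1010 − 873 = 137 mb.
V ≈ 6 × 137^0.667 = 6 × 26.62 ≈ 160 kt.
160 kt falls in the Category 5 band.

5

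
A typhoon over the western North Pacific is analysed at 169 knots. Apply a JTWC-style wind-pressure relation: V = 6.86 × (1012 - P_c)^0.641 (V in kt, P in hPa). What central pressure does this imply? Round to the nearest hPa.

ΔP = (V / 6.86)^(1/0.641) = (169/6.86)^1.560.
169/6.86 = 24.636; 24.636^1.560 ≈ 148.23 hPa.
P_c = 1012 − 148.23 = 863.77 ≈ 864 hPa.

864 hPa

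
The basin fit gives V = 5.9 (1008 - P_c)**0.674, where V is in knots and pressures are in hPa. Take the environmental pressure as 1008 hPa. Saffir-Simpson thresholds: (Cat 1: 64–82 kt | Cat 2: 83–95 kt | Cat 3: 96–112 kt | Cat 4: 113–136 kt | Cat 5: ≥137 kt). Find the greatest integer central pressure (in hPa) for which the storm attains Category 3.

945 hPa

Category 3 begins at V = 96 kt.
Required ΔP = (96/5.9)^(1/0.674) = 16.271^1.484 ≈ 62.71 hPa.
P_c ≤ 1008 − 62.71 = 945.29, so the highest integer P_c is 945 hPa.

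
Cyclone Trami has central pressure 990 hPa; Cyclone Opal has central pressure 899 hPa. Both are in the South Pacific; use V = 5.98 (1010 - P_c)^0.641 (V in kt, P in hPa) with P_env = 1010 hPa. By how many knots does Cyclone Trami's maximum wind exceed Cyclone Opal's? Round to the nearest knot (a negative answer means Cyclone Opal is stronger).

Cyclone Trami: ΔP = 20; V ≈ 5.98 × 20^0.641 ≈ 40.80 kt.
Cyclone Opal: ΔP = 111; V ≈ 5.98 × 111^0.641 ≈ 122.39 kt.
Difference ≈ 40.80 − 122.39 = -81.59 → -82 kt.

-82 kt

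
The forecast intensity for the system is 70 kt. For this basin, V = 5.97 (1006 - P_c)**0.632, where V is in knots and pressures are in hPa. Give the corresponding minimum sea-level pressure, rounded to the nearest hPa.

ΔP = (V / 5.97)^(1/0.632) = (70/5.97)^1.582.
70/5.97 = 11.725; 11.725^1.582 ≈ 49.16 hPa.
P_c = 1006 − 49.16 = 956.84 ≈ 957 hPa.

957 hPa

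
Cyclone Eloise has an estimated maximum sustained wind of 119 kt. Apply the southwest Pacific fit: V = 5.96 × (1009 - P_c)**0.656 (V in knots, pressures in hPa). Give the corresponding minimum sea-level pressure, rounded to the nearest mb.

913 mb

ΔP = (V / 5.96)^(1/0.656) = (119/5.96)^1.524.
119/5.96 = 19.966; 19.966^1.524 ≈ 95.98 mb.
P_c = 1009 − 95.98 = 913.02 ≈ 913 mb.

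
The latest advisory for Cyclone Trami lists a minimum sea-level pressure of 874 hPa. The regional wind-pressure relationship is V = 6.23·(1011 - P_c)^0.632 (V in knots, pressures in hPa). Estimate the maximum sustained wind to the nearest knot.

140 kt

ΔP = 1011 − 874 = 137 hPa.
137^0.632 ≈ 22.408.
V ≈ 6.23 × 22.408 ≈ 139.6 kt.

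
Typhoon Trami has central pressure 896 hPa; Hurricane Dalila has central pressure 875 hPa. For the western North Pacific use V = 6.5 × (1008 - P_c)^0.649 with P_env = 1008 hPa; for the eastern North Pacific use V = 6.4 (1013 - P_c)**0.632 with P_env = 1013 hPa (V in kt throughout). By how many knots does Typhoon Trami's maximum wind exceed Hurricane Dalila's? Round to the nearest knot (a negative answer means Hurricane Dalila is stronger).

-5 kt

Typhoon Trami: ΔP = 112; V ≈ 6.5 × 112^0.649 ≈ 138.95 kt.
Hurricane Dalila: ΔP = 138; V ≈ 6.4 × 138^0.632 ≈ 144.07 kt.
Difference ≈ 138.95 − 144.07 = -5.12 → -5 kt.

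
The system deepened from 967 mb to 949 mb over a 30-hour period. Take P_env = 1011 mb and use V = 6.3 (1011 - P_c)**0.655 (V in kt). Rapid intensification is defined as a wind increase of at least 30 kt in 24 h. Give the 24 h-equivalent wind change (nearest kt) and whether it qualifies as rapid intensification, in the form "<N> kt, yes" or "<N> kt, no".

15 kt, no

V₁: ΔP = 44, V ≈ 6.3 × 44^0.655 ≈ 75.13 kt.
V₂: ΔP = 62, V ≈ 6.3 × 62^0.655 ≈ 94.05 kt.
ΔV over 30 h = 18.92 kt → 24 h equivalent = 18.92 × 24/30 ≈ 15.14 kt.
15 kt < 30 kt ⇒ not rapid intensification.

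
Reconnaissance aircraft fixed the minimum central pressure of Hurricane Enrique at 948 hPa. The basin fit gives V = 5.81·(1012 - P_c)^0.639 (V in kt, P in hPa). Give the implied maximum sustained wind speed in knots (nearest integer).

ΔP = 1012 − 948 = 64 hPa.
64^0.639 ≈ 14.261.
V ≈ 5.81 × 14.261 ≈ 82.9 kt.

83 kt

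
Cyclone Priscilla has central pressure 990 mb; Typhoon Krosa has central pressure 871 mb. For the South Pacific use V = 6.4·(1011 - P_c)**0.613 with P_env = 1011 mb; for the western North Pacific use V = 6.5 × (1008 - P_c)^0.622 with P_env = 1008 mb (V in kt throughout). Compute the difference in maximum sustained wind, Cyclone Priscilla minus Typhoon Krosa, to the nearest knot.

Cyclone Priscilla: ΔP = 21; V ≈ 6.4 × 21^0.613 ≈ 41.37 kt.
Typhoon Krosa: ΔP = 137; V ≈ 6.5 × 137^0.622 ≈ 138.66 kt.
Difference ≈ 41.37 − 138.66 = -97.29 → -97 kt.

-97 kt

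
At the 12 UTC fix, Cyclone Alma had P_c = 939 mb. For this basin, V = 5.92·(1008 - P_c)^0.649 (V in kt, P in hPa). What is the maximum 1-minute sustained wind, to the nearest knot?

92 kt

ΔP = 1008 − 939 = 69 mb.
69^0.649 ≈ 15.610.
V ≈ 5.92 × 15.610 ≈ 92.4 kt.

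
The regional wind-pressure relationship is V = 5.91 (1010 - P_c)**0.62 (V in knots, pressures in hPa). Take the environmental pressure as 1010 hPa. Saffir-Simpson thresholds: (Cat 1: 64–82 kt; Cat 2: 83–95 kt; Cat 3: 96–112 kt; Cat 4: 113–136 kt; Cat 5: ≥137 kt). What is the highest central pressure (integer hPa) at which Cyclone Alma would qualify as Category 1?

Category 1 begins at V = 64 kt.
Required ΔP = (64/5.91)^(1/0.62) = 10.829^1.613 ≈ 46.63 hPa.
P_c ≤ 1010 − 46.63 = 963.37, so the highest integer P_c is 963 hPa.

963 hPa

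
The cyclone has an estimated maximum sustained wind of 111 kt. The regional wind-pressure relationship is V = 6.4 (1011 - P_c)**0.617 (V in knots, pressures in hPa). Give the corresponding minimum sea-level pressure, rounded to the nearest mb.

ΔP = (V / 6.4)^(1/0.617) = (111/6.4)^1.621.
111/6.4 = 17.344; 17.344^1.621 ≈ 101.94 mb.
P_c = 1011 − 101.94 = 909.06 ≈ 909 mb.

909 mb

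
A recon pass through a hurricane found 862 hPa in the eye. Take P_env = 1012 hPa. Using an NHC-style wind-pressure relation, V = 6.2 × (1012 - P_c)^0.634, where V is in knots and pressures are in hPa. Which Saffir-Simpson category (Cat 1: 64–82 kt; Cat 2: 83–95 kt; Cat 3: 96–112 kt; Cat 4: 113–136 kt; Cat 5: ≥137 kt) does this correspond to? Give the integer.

5

ΔP = 1012 − 862 = 150 hPa.
V ≈ 6.2 × 150^0.634 = 6.2 × 23.97 ≈ 149 kt.
149 kt falls in the Category 5 band.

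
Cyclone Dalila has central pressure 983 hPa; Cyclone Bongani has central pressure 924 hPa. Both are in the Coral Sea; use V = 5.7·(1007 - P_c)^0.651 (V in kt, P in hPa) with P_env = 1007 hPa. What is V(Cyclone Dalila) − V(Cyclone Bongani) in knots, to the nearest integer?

Cyclone Dalila: ΔP = 24; V ≈ 5.7 × 24^0.651 ≈ 45.12 kt.
Cyclone Bongani: ΔP = 83; V ≈ 5.7 × 83^0.651 ≈ 101.20 kt.
Difference ≈ 45.12 − 101.20 = -56.08 → -56 kt.

-56 kt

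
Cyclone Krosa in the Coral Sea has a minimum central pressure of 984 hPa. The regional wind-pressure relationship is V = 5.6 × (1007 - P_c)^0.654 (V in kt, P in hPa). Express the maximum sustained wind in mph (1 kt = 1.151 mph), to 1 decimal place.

ΔP = 1007 − 984 = 23 hPa.
V ≈ 5.6 × 23^0.654 = 5.6 × 7.773 ≈ 43.527 kt.
43.527 × 1.151 ≈ 50.10 mph → 50.1 mph.

50.1 mph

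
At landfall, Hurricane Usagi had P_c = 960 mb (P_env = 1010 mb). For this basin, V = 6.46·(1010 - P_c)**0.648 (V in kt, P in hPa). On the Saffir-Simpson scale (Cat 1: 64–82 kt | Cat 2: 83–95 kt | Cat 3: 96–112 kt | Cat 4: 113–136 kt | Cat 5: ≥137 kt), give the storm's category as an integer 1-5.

ΔP = 1010 − 960 = 50 mb.
V ≈ 6.46 × 50^0.648 = 6.46 × 12.62 ≈ 82 kt.
82 kt falls in the Category 1 band.

1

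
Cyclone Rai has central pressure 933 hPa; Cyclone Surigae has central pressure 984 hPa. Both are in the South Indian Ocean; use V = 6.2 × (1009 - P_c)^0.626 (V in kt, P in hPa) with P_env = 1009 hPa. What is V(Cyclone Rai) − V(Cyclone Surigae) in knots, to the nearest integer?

47 kt

Cyclone Rai: ΔP = 76; V ≈ 6.2 × 76^0.626 ≈ 93.28 kt.
Cyclone Surigae: ΔP = 25; V ≈ 6.2 × 25^0.626 ≈ 46.51 kt.
Difference ≈ 93.28 − 46.51 = 46.77 → 47 kt.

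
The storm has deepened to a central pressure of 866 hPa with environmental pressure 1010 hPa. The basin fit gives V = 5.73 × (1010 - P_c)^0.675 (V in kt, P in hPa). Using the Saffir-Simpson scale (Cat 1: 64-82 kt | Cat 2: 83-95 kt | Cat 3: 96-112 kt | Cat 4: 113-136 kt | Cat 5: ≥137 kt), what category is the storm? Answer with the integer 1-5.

ΔP = 1010 − 866 = 144 hPa.
V ≈ 5.73 × 144^0.675 = 5.73 × 28.63 ≈ 164 kt.
164 kt falls in the Category 5 band.

5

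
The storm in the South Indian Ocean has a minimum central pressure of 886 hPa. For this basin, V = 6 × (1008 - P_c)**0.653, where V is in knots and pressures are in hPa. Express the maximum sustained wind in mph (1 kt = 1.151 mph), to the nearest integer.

159 mph

ΔP = 1008 − 886 = 122 hPa.
V ≈ 6 × 122^0.653 = 6 × 23.035 ≈ 138.212 kt.
138.212 × 1.151 ≈ 159.08 mph → 159 mph.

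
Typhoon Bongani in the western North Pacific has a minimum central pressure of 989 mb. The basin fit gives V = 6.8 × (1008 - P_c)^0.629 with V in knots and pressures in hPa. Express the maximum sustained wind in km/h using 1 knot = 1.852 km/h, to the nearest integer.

ΔP = 1008 − 989 = 19 mb.
V ≈ 6.8 × 19^0.629 = 6.8 × 6.373 ≈ 43.336 kt.
43.336 × 1.852 ≈ 80.26 km/h → 80 km/h.

80 km/h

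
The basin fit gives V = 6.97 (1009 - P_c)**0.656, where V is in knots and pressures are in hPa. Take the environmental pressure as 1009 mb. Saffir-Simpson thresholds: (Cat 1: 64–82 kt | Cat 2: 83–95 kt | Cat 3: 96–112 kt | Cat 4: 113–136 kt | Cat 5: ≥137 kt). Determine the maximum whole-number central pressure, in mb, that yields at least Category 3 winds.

Category 3 begins at V = 96 kt.
Required ΔP = (96/6.97)^(1/0.656) = 13.773^1.524 ≈ 54.49 mb.
P_c ≤ 1009 − 54.49 = 954.51, so the highest integer P_c is 954 mb.

954 mb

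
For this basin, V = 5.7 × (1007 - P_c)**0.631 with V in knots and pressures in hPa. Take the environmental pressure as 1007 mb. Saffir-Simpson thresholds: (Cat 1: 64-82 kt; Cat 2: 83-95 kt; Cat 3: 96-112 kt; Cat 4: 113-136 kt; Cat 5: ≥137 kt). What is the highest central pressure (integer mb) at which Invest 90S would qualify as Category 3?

919 mb

Category 3 begins at V = 96 kt.
Required ΔP = (96/5.7)^(1/0.631) = 16.842^1.585 ≈ 87.82 mb.
P_c ≤ 1007 − 87.82 = 919.18, so the highest integer P_c is 919 mb.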